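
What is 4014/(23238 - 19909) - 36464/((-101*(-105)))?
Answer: -78820186/35304045 ≈ -2.2326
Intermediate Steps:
4014/(23238 - 19909) - 36464/((-101*(-105))) = 4014/3329 - 36464/10605 = -78820186/35304045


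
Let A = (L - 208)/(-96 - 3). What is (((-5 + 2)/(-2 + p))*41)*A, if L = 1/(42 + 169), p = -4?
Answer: 599789/13926 ≈ 43.070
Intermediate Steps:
L = 1/211 ≈ 0.0047393
A = 14629/6963 (A = (1/211 - 208)/(-96 - 3) = -43887/211/(-99) = -43887/211*(-1/99) = 14629/6963 ≈ 2.1010)
(((-5 + 2)/(-2 + p))*41)*A = (((-5 + 2)/(-2 - 4))*41)*(14629/6963) = (-3/(-6)*41)*(14629/6963) = (-3*(-⅙)*41)*(14629/6963) = ((½)*41)*(14629/6963) = (41/2)*(14629/6963) = 599789/13926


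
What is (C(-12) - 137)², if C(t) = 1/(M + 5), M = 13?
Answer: 6076225/324 ≈ 18754.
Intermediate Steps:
C(t) = 1/18 (C(t) = 1/(13 + 5) = 1/18)
(C(-12) - 137)² = (1/18 - 137)² = (-2465/18)² = 6076225/324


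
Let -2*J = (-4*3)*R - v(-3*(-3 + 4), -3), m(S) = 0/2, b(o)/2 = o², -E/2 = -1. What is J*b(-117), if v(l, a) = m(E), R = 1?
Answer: 164268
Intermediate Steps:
E = 2 (E = -2*(-1) = 2)
b(o) = 2*o²
m(S) = 0 (m(S) = 0*(½) = 0)
v(l, a) = 0
J = 6 (J = -(-4*3*1 - 1*0)/2 = -(-12*1 + 0)/2 = -(-12 + 0)/2 = -½*(-12) = 6)
J*b(-117) = 6*(2*(-117)²) = 6*(2*13689) = 6*27378 = 164268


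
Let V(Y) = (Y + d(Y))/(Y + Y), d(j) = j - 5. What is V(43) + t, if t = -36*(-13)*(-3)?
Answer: -120663/86 ≈ -1403.1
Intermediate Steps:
d(j) = -5 + j
t = -1404 (t = 468*(-3) = -1404)
V(Y) = (-5 + 2*Y)/(2*Y) (V(Y) = (Y + (-5 + Y))/(Y + Y) = (-5 + 2*Y)/((2*Y)) = (-5 + 2*Y)*(1/(2*Y)) = (-5 + 2*Y)/(2*Y))
V(43) + t = (-5/2 + 43)/43 - 1404 = (1/43)*(81/2) - 1404 = 81/86 - 1404 = -120663/86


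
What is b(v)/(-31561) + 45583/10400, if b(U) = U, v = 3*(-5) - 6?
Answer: 1438863463/328234400 ≈ 4.3836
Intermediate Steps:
v = -21 (v = -15 - 6 = -21)
b(v)/(-31561) + 45583/10400 = -21/(-31561) + 45583/10400 = -21*(-1/31561) + 45583*(1/10400) = 21/31561 + 45583/10400 = 1438863463/328234400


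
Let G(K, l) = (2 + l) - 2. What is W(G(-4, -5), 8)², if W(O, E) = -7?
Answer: 49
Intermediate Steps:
G(K, l) = l
W(G(-4, -5), 8)² = (-7)² = 49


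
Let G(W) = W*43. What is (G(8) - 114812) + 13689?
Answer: -100779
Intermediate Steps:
G(W) = 43*W
(G(8) - 114812) + 13689 = (43*8 - 114812) + 13689 = (344 - 114812) + 13689 = -114468 + 13689 = -100779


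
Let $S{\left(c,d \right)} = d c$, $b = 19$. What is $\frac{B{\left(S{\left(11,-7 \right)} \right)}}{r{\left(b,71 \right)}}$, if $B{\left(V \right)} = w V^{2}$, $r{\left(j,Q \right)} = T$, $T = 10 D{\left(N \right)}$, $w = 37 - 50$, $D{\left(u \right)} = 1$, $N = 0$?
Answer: $- \frac{77077}{10} \approx -7707.7$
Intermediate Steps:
$w = -13$
$T = 10$ ($T = 10 \cdot 1 = 10$)
$S{\left(c,d \right)} = c d$
$r{\left(j,Q \right)} = 10$
$B{\left(V \right)} = - 13 V^{2}$
$\frac{B{\left(S{\left(11,-7 \right)} \right)}}{r{\left(b,71 \right)}} = \frac{\left(-13\right) \left(11 \left(-7\right)\right)^{2}}{10} = - 13 \left(-77\right)^{2} \cdot \frac{1}{10} = \left(-13\right) 5929 \cdot \frac{1}{10} = \left(-77077\right) \frac{1}{10} = - \frac{77077}{10}$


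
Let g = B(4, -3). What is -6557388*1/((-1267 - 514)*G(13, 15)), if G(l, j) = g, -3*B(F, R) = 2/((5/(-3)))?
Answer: 16393470/1781 ≈ 9204.6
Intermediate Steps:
B(F, R) = ⅖ (B(F, R) = -2/(3*(5/(-3))) = -2/(3*(5*(-⅓))) = -2/(3*(-5/3)) = -2*(-3)/(3*5) = -⅓*(-6/5) = ⅖)
g = ⅖ ≈ 0.40000
G(l, j) = ⅖
-6557388*1/((-1267 - 514)*G(13, 15)) = -6557388*5/(2*(-1267 - 514)) = -6557388/((⅖)*(-1781)) = -6557388/(-3562/5) = -6557388*(-5/3562) = 16393470/1781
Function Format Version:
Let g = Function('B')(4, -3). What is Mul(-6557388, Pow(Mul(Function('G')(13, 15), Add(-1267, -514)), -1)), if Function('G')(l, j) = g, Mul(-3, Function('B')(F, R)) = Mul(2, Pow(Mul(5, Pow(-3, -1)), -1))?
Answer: Rational(16393470, 1781) ≈ 9204.6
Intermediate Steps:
Function('B')(F, R) = Rational(2, 5) (Function('B')(F, R) = Mul(Rational(-1, 3), Mul(2, Pow(Mul(5, Pow(-3, -1)), -1))) = Mul(Rational(-1, 3), Mul(2, Pow(Mul(5, Rational(-1, 3)), -1))) = Mul(Rational(-1, 3), Mul(2, Pow(Rational(-5, 3), -1))) = Mul(Rational(-1, 3), Mul(2, Rational(-3, 5))) = Mul(Rational(-1, 3), Rational(-6, 5)) = Rational(2, 5))
g = Rational(2, 5) ≈ 0.40000
Function('G')(l, j) = Rational(2, 5)
Mul(-6557388, Pow(Mul(Function('G')(13, 15), Add(-1267, -514)), -1)) = Mul(-6557388, Pow(Mul(Rational(2, 5), Add(-1267, -514)), -1)) = Mul(-6557388, Pow(Mul(Rational(2, 5), -1781), -1)) = Mul(-6557388, Pow(Rational(-3562, 5), -1)) = Mul(-6557388, Rational(-5, 3562)) = Rational(16393470, 1781)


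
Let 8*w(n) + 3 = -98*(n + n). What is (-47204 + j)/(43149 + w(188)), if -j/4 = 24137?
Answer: -1150016/308341 ≈ -3.7297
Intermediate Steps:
j = -96548 (j = -4*24137 = -96548)
w(n) = -3/8 - 49*n/2 (w(n) = -3/8 + (-98*(n + n))/8 = -3/8 + (-196*n)/8 = -3/8 - 49*n/2)
(-47204 + j)/(43149 + w(188)) = (-47204 - 96548)/(43149 + (-3/8 - 49/2*188)) = -143752/(43149 + (-3/8 - 4606)) = -143752/(43149 - 36851/8) = -143752/308341/8 = -143752*8/308341 = -1150016/308341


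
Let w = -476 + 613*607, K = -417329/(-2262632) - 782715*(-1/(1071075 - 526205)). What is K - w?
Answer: -45813994889575349/123284029784 ≈ -3.7161e+5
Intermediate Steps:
K = 199838605811/123284029784 (K = -417329*(-1/2262632) - 782715/((-1*544870)) = 417329/2262632 - 782715/(-544870) = 417329/2262632 - 782715*(-1/544870) = 417329/2262632 + 156543/108974 = 199838605811/123284029784 ≈ 1.6210)
w = 371615 (w = -476 + 372091 = 371615)
K - w = 199838605811/123284029784 - 1*371615 = 199838605811/123284029784 - 371615 = -45813994889575349/123284029784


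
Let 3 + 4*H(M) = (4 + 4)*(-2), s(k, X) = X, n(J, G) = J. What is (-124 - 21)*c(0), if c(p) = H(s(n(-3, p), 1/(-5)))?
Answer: 2755/4 ≈ 688.75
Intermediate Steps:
H(M) = -19/4 (H(M) = -¾ + ((4 + 4)*(-2))/4 = -¾ + (8*(-2))/4 = -¾ + (¼)*(-16) = -¾ - 4 = -19/4)
c(p) = -19/4
(-124 - 21)*c(0) = (-124 - 21)*(-19/4) = -145*(-19/4) = 2755/4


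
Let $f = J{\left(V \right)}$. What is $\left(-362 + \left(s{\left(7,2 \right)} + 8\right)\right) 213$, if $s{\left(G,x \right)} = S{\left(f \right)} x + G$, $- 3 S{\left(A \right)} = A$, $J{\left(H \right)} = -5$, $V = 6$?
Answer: $-73201$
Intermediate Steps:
$f = -5$
$S{\left(A \right)} = - \frac{A}{3}$
$s{\left(G,x \right)} = G + \frac{5 x}{3}$ ($s{\left(G,x \right)} = \left(- \frac{1}{3}\right) \left(-5\right) x + G = \frac{5 x}{3} + G = G + \frac{5 x}{3}$)
$\left(-362 + \left(s{\left(7,2 \right)} + 8\right)\right) 213 = \left(-362 + \left(\left(7 + \frac{5}{3} \cdot 2\right) + 8\right)\right) 213 = \left(-362 + \left(\left(7 + \frac{10}{3}\right) + 8\right)\right) 213 = \left(-362 + \left(\frac{31}{3} + 8\right)\right) 213 = \left(-362 + \frac{55}{3}\right) 213 = \left(- \frac{1031}{3}\right) 213 = -73201$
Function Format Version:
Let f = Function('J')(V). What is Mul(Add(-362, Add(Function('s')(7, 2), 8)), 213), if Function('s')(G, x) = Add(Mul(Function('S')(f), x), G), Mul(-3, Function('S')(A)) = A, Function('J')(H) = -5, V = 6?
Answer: -73201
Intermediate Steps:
f = -5
Function('S')(A) = Mul(Rational(-1, 3), A)
Function('s')(G, x) = Add(G, Mul(Rational(5, 3), x)) (Function('s')(G, x) = Add(Mul(Mul(Rational(-1, 3), -5), x), G) = Add(Mul(Rational(5, 3), x), G) = Add(G, Mul(Rational(5, 3), x)))
Mul(Add(-362, Add(Function('s')(7, 2), 8)), 213) = Mul(Add(-362, Add(Add(7, Mul(Rational(5, 3), 2)), 8)), 213) = Mul(Add(-362, Add(Add(7, Rational(10, 3)), 8)), 213) = Mul(Add(-362, Add(Rational(31, 3), 8)), 213) = Mul(Add(-362, Rational(55, 3)), 213) = Mul(Rational(-1031, 3), 213) = -73201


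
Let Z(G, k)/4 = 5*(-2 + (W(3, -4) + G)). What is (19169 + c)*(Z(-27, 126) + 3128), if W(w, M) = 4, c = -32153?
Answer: -34121952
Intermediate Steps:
Z(G, k) = 40 + 20*G (Z(G, k) = 4*(5*(-2 + (4 + G))) = 4*(5*(2 + G)) = 4*(10 + 5*G) = 40 + 20*G)
(19169 + c)*(Z(-27, 126) + 3128) = (19169 - 32153)*((40 + 20*(-27)) + 3128) = -12984*((40 - 540) + 3128) = -12984*(-500 + 3128) = -12984*2628 = -34121952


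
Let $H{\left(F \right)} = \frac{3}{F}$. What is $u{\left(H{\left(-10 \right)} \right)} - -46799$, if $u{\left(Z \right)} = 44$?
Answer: $46843$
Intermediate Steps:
$u{\left(H{\left(-10 \right)} \right)} - -46799 = 44 - -46799 = 44 + 46799 = 46843$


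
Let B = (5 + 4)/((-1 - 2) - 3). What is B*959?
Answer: -2877/2 ≈ -1438.5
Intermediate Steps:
B = -3/2 (B = 9/(-3 - 3) = 9/(-6) = 9*(-⅙) = -3/2 ≈ -1.5000)
B*959 = -3/2*959 = -2877/2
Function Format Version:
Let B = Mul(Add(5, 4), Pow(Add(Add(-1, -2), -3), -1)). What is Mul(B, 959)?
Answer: Rational(-2877, 2) ≈ -1438.5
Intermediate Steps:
B = Rational(-3, 2) (B = Mul(9, Pow(Add(-3, -3), -1)) = Mul(9, Pow(-6, -1)) = Mul(9, Rational(-1, 6)) = Rational(-3, 2) ≈ -1.5000)
Mul(B, 959) = Mul(Rational(-3, 2), 959) = Rational(-2877, 2)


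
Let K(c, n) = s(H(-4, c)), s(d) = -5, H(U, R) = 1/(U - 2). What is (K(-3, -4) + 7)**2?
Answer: 4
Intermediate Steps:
H(U, R) = 1/(-2 + U)
K(c, n) = -5
(K(-3, -4) + 7)**2 = (-5 + 7)**2 = 2**2 = 4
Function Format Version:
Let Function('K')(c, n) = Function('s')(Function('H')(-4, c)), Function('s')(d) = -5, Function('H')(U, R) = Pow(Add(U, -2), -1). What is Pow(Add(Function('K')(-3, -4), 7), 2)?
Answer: 4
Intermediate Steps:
Function('H')(U, R) = Pow(Add(-2, U), -1)
Function('K')(c, n) = -5
Pow(Add(Function('K')(-3, -4), 7), 2) = Pow(Add(-5, 7), 2) = Pow(2, 2) = 4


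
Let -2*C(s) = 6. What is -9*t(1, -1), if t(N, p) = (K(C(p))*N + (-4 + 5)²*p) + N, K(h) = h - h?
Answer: 0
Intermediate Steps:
C(s) = -3 (C(s) = -½*6 = -3)
K(h) = 0
t(N, p) = N + p (t(N, p) = (0*N + (-4 + 5)²*p) + N = (0 + 1²*p) + N = (0 + 1*p) + N = (0 + p) + N = p + N = N + p)
-9*t(1, -1) = -9*(1 - 1) = -9*0 = 0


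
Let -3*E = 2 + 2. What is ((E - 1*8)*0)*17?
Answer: 0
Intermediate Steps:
E = -4/3 (E = -(2 + 2)/3 = -⅓*4 = -4/3 ≈ -1.3333)
((E - 1*8)*0)*17 = ((-4/3 - 1*8)*0)*17 = ((-4/3 - 8)*0)*17 = -28/3*0*17 = 0*17 = 0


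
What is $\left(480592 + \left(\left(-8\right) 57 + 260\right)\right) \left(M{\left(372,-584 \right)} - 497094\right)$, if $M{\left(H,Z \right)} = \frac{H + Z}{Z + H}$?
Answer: $-238801488828$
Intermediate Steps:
$M{\left(H,Z \right)} = 1$ ($M{\left(H,Z \right)} = \frac{H + Z}{H + Z} = 1$)
$\left(480592 + \left(\left(-8\right) 57 + 260\right)\right) \left(M{\left(372,-584 \right)} - 497094\right) = \left(480592 + \left(\left(-8\right) 57 + 260\right)\right) \left(1 - 497094\right) = \left(480592 + \left(-456 + 260\right)\right) \left(-497093\right) = \left(480592 - 196\right) \left(-497093\right) = 480396 \left(-497093\right) = -238801488828$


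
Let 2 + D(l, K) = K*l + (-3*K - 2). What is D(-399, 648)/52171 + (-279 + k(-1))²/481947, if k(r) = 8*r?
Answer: -121249920401/25143656937 ≈ -4.8223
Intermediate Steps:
D(l, K) = -4 - 3*K + K*l (D(l, K) = -2 + (K*l + (-3*K - 2)) = -2 + (K*l + (-2 - 3*K)) = -2 + (-2 - 3*K + K*l) = -4 - 3*K + K*l)
D(-399, 648)/52171 + (-279 + k(-1))²/481947 = (-4 - 3*648 + 648*(-399))/52171 + (-279 + 8*(-1))²/481947 = (-4 - 1944 - 258552)*(1/52171) + (-279 - 8)²*(1/481947) = -260500*1/52171 + (-287)²*(1/481947) = -260500/52171 + 82369*(1/481947) = -260500/52171 + 82369/481947 = -121249920401/25143656937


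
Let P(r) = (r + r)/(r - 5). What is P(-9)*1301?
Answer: 11709/7 ≈ 1672.7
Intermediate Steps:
P(r) = 2*r/(-5 + r) (P(r) = (2*r)/(-5 + r) = 2*r/(-5 + r))
P(-9)*1301 = (2*(-9)/(-5 - 9))*1301 = (2*(-9)/(-14))*1301 = (2*(-9)*(-1/14))*1301 = (9/7)*1301 = 11709/7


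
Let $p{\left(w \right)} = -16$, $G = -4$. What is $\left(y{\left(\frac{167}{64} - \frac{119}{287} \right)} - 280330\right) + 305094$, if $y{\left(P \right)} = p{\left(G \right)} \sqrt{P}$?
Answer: $24764 - \frac{2 \sqrt{236119}}{41} \approx 24740.0$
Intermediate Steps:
$y{\left(P \right)} = - 16 \sqrt{P}$
$\left(y{\left(\frac{167}{64} - \frac{119}{287} \right)} - 280330\right) + 305094 = \left(- 16 \sqrt{\frac{167}{64} - \frac{119}{287}} - 280330\right) + 305094 = \left(- 16 \sqrt{167 \cdot \frac{1}{64} - \frac{17}{41}} - 280330\right) + 305094 = \left(- 16 \sqrt{\frac{167}{64} - \frac{17}{41}} - 280330\right) + 305094 = \left(- 16 \sqrt{\frac{5759}{2624}} - 280330\right) + 305094 = \left(- 16 \frac{\sqrt{236119}}{328} - 280330\right) + 305094 = \left(- \frac{2 \sqrt{236119}}{41} - 280330\right) + 305094 = \left(-280330 - \frac{2 \sqrt{236119}}{41}\right) + 305094 = 24764 - \frac{2 \sqrt{236119}}{41}$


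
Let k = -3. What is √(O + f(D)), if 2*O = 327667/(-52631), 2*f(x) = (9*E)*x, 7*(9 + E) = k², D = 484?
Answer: I*√9123749752490842/736834 ≈ 129.63*I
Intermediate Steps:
E = -54/7 (E = -9 + (⅐)*(-3)² = -9 + (⅐)*9 = -9 + 9/7 = -54/7 ≈ -7.7143)
f(x) = -243*x/7 (f(x) = ((9*(-54/7))*x)/2 = (-486*x/7)/2 = -243*x/7)
O = -327667/105262 (O = (327667/(-52631))/2 = (327667*(-1/52631))/2 = (½)*(-327667/52631) = -327667/105262 ≈ -3.1129)
√(O + f(D)) = √(-327667/105262 - 243/7*484) = √(-327667/105262 - 117612/7) = √(-12382368013/736834) = I*√9123749752490842/736834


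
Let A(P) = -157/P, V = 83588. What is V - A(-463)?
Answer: 38701087/463 ≈ 83588.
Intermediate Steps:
V - A(-463) = 83588 - (-157)/(-463) = 83588 - (-157)*(-1)/463 = 83588 - 1*157/463 = 83588 - 157/463 = 38701087/463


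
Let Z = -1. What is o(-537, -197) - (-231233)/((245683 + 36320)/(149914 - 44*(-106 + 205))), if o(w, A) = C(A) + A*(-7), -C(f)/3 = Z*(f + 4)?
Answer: 33883415414/282003 ≈ 1.2015e+5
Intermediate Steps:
C(f) = 12 + 3*f (C(f) = -(-3)*(f + 4) = -(-3)*(4 + f) = -3*(-4 - f) = 12 + 3*f)
o(w, A) = 12 - 4*A (o(w, A) = (12 + 3*A) + A*(-7) = (12 + 3*A) - 7*A = 12 - 4*A)
o(-537, -197) - (-231233)/((245683 + 36320)/(149914 - 44*(-106 + 205))) = (12 - 4*(-197)) - (-231233)/((245683 + 36320)/(149914 - 44*(-106 + 205))) = (12 + 788) - (-231233)/(282003/(149914 - 44*99)) = 800 - (-231233)/(282003/(149914 - 4356)) = 800 - (-231233)/(282003/145558) = 800 - (-231233)/(282003*(1/145558)) = 800 - (-231233)/282003/145558 = 800 - (-231233)*145558/282003 = 800 - 1*(-33657813014/282003) = 800 + 33657813014/282003 = 33883415414/282003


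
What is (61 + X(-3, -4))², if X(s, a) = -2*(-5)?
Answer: 5041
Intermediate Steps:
X(s, a) = 10
(61 + X(-3, -4))² = (61 + 10)² = 71² = 5041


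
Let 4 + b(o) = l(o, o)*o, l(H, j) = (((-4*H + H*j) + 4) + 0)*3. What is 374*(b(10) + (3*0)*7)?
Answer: 716584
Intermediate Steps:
l(H, j) = 12 - 12*H + 3*H*j (l(H, j) = ((4 - 4*H + H*j) + 0)*3 = (4 - 4*H + H*j)*3 = 12 - 12*H + 3*H*j)
b(o) = -4 + o*(12 - 12*o + 3*o²) (b(o) = -4 + (12 - 12*o + 3*o*o)*o = -4 + (12 - 12*o + 3*o²)*o = -4 + o*(12 - 12*o + 3*o²))
374*(b(10) + (3*0)*7) = 374*((-4 + 3*10*(4 + 10² - 4*10)) + (3*0)*7) = 374*((-4 + 3*10*(4 + 100 - 40)) + 0*7) = 374*((-4 + 3*10*64) + 0) = 374*((-4 + 1920) + 0) = 374*(1916 + 0) = 374*1916 = 716584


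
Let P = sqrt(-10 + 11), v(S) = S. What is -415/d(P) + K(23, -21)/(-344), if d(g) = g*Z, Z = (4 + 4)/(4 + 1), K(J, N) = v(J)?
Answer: -11156/43 ≈ -259.44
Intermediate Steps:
K(J, N) = J
Z = 8/5 ≈ 1.6000
P = 1 (P = sqrt(1) = 1)
d(g) = 8*g/5 (d(g) = g*(8/5) = 8*g/5)
-415/d(P) + K(23, -21)/(-344) = -415/((8/5)*1) + 23/(-344) = -415/8/5 + 23*(-1/344) = -415*5/8 - 23/344 = -2075/8 - 23/344 = -11156/43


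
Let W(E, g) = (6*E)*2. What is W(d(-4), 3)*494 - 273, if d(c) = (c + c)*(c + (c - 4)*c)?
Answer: -1328145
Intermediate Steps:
d(c) = 2*c*(c + c*(-4 + c)) (d(c) = (2*c)*(c + (-4 + c)*c) = (2*c)*(c + c*(-4 + c)) = 2*c*(c + c*(-4 + c)))
W(E, g) = 12*E
W(d(-4), 3)*494 - 273 = (12*(2*(-4)²*(-3 - 4)))*494 - 273 = (12*(2*16*(-7)))*494 - 273 = (12*(-224))*494 - 273 = -2688*494 - 273 = -1327872 - 273 = -1328145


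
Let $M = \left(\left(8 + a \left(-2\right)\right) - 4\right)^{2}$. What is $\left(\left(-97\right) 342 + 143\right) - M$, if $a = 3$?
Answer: $-33035$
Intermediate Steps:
$M = 4$ ($M = \left(\left(8 + 3 \left(-2\right)\right) - 4\right)^{2} = \left(\left(8 - 6\right) - 4\right)^{2} = \left(2 - 4\right)^{2} = \left(-2\right)^{2} = 4$)
$\left(\left(-97\right) 342 + 143\right) - M = \left(\left(-97\right) 342 + 143\right) - 4 = \left(-33174 + 143\right) - 4 = -33031 - 4 = -33035$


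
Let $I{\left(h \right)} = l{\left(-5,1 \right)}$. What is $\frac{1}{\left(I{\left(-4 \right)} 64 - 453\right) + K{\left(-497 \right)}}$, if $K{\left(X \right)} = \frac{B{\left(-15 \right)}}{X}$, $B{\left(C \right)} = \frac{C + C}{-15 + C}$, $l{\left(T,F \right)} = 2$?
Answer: $- \frac{497}{161526} \approx -0.0030769$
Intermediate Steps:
$B{\left(C \right)} = \frac{2 C}{-15 + C}$
$K{\left(X \right)} = \frac{1}{X}$ ($K{\left(X \right)} = \frac{2 \left(-15\right) \frac{1}{-15 - 15}}{X} = \frac{2 \left(-15\right) \frac{1}{-30}}{X} = \frac{2 \left(-15\right) \left(- \frac{1}{30}\right)}{X} = 1 \frac{1}{X} = \frac{1}{X}$)
$I{\left(h \right)} = 2$
$\frac{1}{\left(I{\left(-4 \right)} 64 - 453\right) + K{\left(-497 \right)}} = \frac{1}{\left(2 \cdot 64 - 453\right) + \frac{1}{-497}} = \frac{1}{\left(128 - 453\right) - \frac{1}{497}} = \frac{1}{-325 - \frac{1}{497}} = \frac{1}{- \frac{161526}{497}} = - \frac{497}{161526}$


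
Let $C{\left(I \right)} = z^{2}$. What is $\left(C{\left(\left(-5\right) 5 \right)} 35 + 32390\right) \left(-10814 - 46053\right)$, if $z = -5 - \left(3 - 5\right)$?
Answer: $-1859835235$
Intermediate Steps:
$z = -3$ ($z = -5 - -2 = -5 + 2 = -3$)
$C{\left(I \right)} = 9$ ($C{\left(I \right)} = \left(-3\right)^{2} = 9$)
$\left(C{\left(\left(-5\right) 5 \right)} 35 + 32390\right) \left(-10814 - 46053\right) = \left(9 \cdot 35 + 32390\right) \left(-10814 - 46053\right) = \left(315 + 32390\right) \left(-56867\right) = 32705 \left(-56867\right) = -1859835235$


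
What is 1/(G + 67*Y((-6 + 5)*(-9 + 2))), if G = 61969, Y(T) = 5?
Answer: 1/62304 ≈ 1.6050e-5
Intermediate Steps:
1/(G + 67*Y((-6 + 5)*(-9 + 2))) = 1/(61969 + 67*5) = 1/(61969 + 335) = 1/62304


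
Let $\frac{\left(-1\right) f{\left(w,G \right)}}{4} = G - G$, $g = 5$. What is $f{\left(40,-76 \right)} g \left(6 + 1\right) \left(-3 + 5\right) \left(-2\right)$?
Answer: $0$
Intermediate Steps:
$f{\left(w,G \right)} = 0$ ($f{\left(w,G \right)} = - 4 \left(G - G\right) = \left(-4\right) 0 = 0$)
$f{\left(40,-76 \right)} g \left(6 + 1\right) \left(-3 + 5\right) \left(-2\right) = 0 \cdot 5 \left(6 + 1\right) \left(-3 + 5\right) \left(-2\right) = 0 \cdot 5 \cdot 7 \cdot 2 \left(-2\right) = 0 \cdot 5 \cdot 14 \left(-2\right) = 0 \cdot 70 \left(-2\right) = 0 \left(-140\right) = 0$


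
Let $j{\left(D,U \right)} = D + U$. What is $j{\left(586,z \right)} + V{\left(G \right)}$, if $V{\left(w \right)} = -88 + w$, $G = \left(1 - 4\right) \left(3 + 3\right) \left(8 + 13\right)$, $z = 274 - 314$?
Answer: $80$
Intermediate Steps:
$z = -40$
$G = -378$ ($G = \left(-3\right) 6 \cdot 21 = \left(-18\right) 21 = -378$)
$j{\left(586,z \right)} + V{\left(G \right)} = \left(586 - 40\right) - 466 = 546 - 466 = 80$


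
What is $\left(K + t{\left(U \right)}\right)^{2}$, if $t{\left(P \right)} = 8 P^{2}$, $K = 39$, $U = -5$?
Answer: $57121$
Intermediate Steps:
$\left(K + t{\left(U \right)}\right)^{2} = \left(39 + 8 \left(-5\right)^{2}\right)^{2} = \left(39 + 8 \cdot 25\right)^{2} = \left(39 + 200\right)^{2} = 239^{2} = 57121$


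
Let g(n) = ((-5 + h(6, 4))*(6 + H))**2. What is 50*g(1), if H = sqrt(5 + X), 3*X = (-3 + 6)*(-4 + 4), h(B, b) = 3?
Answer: 8200 + 2400*sqrt(5) ≈ 13567.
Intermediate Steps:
X = 0 (X = ((-3 + 6)*(-4 + 4))/3 = (3*0)/3 = (1/3)*0 = 0)
H = sqrt(5) (H = sqrt(5 + 0) = sqrt(5) ≈ 2.2361)
g(n) = (-12 - 2*sqrt(5))**2 (g(n) = ((-5 + 3)*(6 + sqrt(5)))**2 = (-2*(6 + sqrt(5)))**2 = (-12 - 2*sqrt(5))**2)
50*g(1) = 50*(164 + 48*sqrt(5)) = 8200 + 2400*sqrt(5)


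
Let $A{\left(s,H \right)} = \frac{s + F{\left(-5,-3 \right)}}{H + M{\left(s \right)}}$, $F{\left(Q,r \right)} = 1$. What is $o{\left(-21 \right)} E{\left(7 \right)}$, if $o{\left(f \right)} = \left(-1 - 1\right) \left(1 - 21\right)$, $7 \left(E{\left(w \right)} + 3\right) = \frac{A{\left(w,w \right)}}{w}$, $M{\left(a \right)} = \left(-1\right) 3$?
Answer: $- \frac{5800}{49} \approx -118.37$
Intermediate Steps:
$M{\left(a \right)} = -3$
$A{\left(s,H \right)} = \frac{1 + s}{-3 + H}$ ($A{\left(s,H \right)} = \frac{s + 1}{H - 3} = \frac{1 + s}{-3 + H}$)
$E{\left(w \right)} = -3 + \frac{1 + w}{7 w \left(-3 + w\right)}$ ($E{\left(w \right)} = -3 + \frac{\frac{1 + w}{-3 + w} \frac{1}{w}}{7} = -3 + \frac{\frac{1}{w} \frac{1}{-3 + w} \left(1 + w\right)}{7} = -3 + \frac{1 + w}{7 w \left(-3 + w\right)}$)
$o{\left(f \right)} = 40$ ($o{\left(f \right)} = \left(-2\right) \left(-20\right) = 40$)
$o{\left(-21 \right)} E{\left(7 \right)} = 40 \frac{1 + 7 - 147 \left(-3 + 7\right)}{7 \cdot 7 \left(-3 + 7\right)} = 40 \cdot \frac{1}{7} \cdot \frac{1}{7} \cdot \frac{1}{4} \left(1 + 7 - 147 \cdot 4\right) = 40 \cdot \frac{1}{7} \cdot \frac{1}{7} \cdot \frac{1}{4} \left(1 + 7 - 588\right) = 40 \cdot \frac{1}{7} \cdot \frac{1}{7} \cdot \frac{1}{4} \left(-580\right) = 40 \left(- \frac{145}{49}\right) = - \frac{5800}{49}$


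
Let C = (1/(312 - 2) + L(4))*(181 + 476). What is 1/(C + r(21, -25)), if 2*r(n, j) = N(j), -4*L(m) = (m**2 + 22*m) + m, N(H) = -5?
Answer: -155/2749604 ≈ -5.6372e-5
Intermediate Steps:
L(m) = -23*m/4 - m**2/4 (L(m) = -((m**2 + 22*m) + m)/4 = -(m**2 + 23*m)/4 = -23*m/4 - m**2/4)
r(n, j) = -5/2 (r(n, j) = (1/2)*(-5) = -5/2)
C = -5498433/310 (C = (1/(312 - 2) - 1/4*4*(23 + 4))*(181 + 476) = (1/310 - 1/4*4*27)*657 = (1/310 - 27)*657 = -8369/310*657 = -5498433/310 ≈ -17737.)
1/(C + r(21, -25)) = 1/(-5498433/310 - 5/2) = 1/(-2749604/155) = -155/2749604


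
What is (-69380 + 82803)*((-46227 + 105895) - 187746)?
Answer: -1719190994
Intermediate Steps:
(-69380 + 82803)*((-46227 + 105895) - 187746) = 13423*(59668 - 187746) = 13423*(-128078) = -1719190994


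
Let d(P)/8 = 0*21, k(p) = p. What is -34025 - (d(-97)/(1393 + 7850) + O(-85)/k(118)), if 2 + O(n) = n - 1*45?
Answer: -2007409/59 ≈ -34024.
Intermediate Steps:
O(n) = -47 + n (O(n) = -2 + (n - 1*45) = -2 + (n - 45) = -2 + (-45 + n) = -47 + n)
d(P) = 0 (d(P) = 8*(0*21) = 8*0 = 0)
-34025 - (d(-97)/(1393 + 7850) + O(-85)/k(118)) = -34025 - (0/(1393 + 7850) + (-47 - 85)/118) = -34025 - (0/9243 - 132*1/118) = -34025 - (0*(1/9243) - 66/59) = -34025 - (0 - 66/59) = -34025 - 1*(-66/59) = -34025 + 66/59 = -2007409/59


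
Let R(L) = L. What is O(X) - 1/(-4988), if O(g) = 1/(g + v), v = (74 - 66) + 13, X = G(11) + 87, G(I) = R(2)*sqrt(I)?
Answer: 137581/14490140 - sqrt(11)/5810 ≈ 0.0089239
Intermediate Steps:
G(I) = 2*sqrt(I)
X = 87 + 2*sqrt(11) (X = 2*sqrt(11) + 87 = 87 + 2*sqrt(11) ≈ 93.633)
v = 21 (v = 8 + 13 = 21)
O(g) = 1/(21 + g) (O(g) = 1/(g + 21) = 1/(21 + g))
O(X) - 1/(-4988) = 1/(21 + (87 + 2*sqrt(11))) - 1/(-4988) = 1/(108 + 2*sqrt(11)) - 1*(-1/4988) = 1/(108 + 2*sqrt(11)) + 1/4988 = 1/4988 + 1/(108 + 2*sqrt(11))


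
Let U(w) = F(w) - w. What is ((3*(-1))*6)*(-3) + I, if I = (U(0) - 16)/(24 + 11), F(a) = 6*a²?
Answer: 1874/35 ≈ 53.543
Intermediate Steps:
U(w) = -w + 6*w² (U(w) = 6*w² - w = -w + 6*w²)
I = -16/35 (I = (0*(-1 + 6*0) - 16)/(24 + 11) = (0*(-1 + 0) - 16)/35 = (0*(-1) - 16)*(1/35) = (0 - 16)*(1/35) = -16*1/35 = -16/35 ≈ -0.45714)
((3*(-1))*6)*(-3) + I = ((3*(-1))*6)*(-3) - 16/35 = -3*6*(-3) - 16/35 = -18*(-3) - 16/35 = 54 - 16/35 = 1874/35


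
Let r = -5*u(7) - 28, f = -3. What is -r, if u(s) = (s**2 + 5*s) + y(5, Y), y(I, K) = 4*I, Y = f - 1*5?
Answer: 548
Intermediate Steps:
Y = -8 (Y = -3 - 1*5 = -3 - 5 = -8)
u(s) = 20 + s**2 + 5*s (u(s) = (s**2 + 5*s) + 4*5 = (s**2 + 5*s) + 20 = 20 + s**2 + 5*s)
r = -548 (r = -5*(20 + 7**2 + 5*7) - 28 = -5*(20 + 49 + 35) - 28 = -5*104 - 28 = -520 - 28 = -548)
-r = -1*(-548) = 548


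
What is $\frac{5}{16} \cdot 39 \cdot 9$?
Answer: $\frac{1755}{16} \approx 109.69$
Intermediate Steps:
$\frac{5}{16} \cdot 39 \cdot 9 = \frac{195}{16} \cdot 9 = \frac{1755}{16}$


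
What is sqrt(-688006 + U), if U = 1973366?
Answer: 4*sqrt(80335) ≈ 1133.7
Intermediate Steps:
sqrt(-688006 + U) = sqrt(-688006 + 1973366) = sqrt(1285360) = 4*sqrt(80335)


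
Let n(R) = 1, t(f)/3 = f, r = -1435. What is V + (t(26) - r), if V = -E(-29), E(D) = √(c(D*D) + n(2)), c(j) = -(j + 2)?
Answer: 1513 - I*√842 ≈ 1513.0 - 29.017*I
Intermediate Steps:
t(f) = 3*f
c(j) = -2 - j (c(j) = -(2 + j) = -2 - j)
E(D) = √(-1 - D²) (E(D) = √((-2 - D*D) + 1) = √((-2 - D²) + 1) = √(-1 - D²))
V = -I*√842 (V = -√(-1 - 1*(-29)²) = -√(-1 - 1*841) = -√(-1 - 841) = -√(-842) = -I*√842 ≈ -29.017*I)
V + (t(26) - r) = -I*√842 + (3*26 - 1*(-1435)) = -I*√842 + (78 + 1435) = -I*√842 + 1513 = 1513 - I*√842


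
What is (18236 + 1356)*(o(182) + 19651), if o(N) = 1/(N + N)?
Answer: 35035222570/91 ≈ 3.8500e+8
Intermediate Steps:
o(N) = 1/(2*N)
(18236 + 1356)*(o(182) + 19651) = (18236 + 1356)*((1/2)/182 + 19651) = 19592*((1/2)*(1/182) + 19651) = 19592*(1/364 + 19651) = 19592*(7152965/364) = 35035222570/91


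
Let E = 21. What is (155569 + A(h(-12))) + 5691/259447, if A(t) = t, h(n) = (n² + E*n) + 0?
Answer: 40333895758/259447 ≈ 1.5546e+5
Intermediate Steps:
h(n) = n² + 21*n (h(n) = (n² + 21*n) + 0 = n² + 21*n)
(155569 + A(h(-12))) + 5691/259447 = (155569 - 12*(21 - 12)) + 5691/259447 = (155569 - 12*9) + 5691*(1/259447) = (155569 - 108) + 5691/259447 = 155461 + 5691/259447 = 40333895758/259447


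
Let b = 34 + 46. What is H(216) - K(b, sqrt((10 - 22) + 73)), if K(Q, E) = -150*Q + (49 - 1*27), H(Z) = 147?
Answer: 12125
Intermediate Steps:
b = 80
K(Q, E) = 22 - 150*Q (K(Q, E) = -150*Q + (49 - 27) = -150*Q + 22 = 22 - 150*Q)
H(216) - K(b, sqrt((10 - 22) + 73)) = 147 - (22 - 150*80) = 147 - (22 - 12000) = 147 - 1*(-11978) = 147 + 11978 = 12125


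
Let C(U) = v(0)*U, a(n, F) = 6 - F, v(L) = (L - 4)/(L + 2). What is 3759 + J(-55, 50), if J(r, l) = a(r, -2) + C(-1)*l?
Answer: 3867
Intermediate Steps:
v(L) = (-4 + L)/(2 + L)
C(U) = -2*U (C(U) = ((-4 + 0)/(2 + 0))*U = (-4/2)*U = ((½)*(-4))*U = -2*U)
J(r, l) = 8 + 2*l (J(r, l) = (6 - 1*(-2)) + (-2*(-1))*l = (6 + 2) + 2*l = 8 + 2*l)
3759 + J(-55, 50) = 3759 + (8 + 2*50) = 3759 + (8 + 100) = 3759 + 108 = 3867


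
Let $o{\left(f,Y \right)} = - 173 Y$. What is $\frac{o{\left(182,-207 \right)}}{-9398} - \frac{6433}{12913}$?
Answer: $- \frac{14132021}{3279902} \approx -4.3087$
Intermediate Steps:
$\frac{o{\left(182,-207 \right)}}{-9398} - \frac{6433}{12913} = \frac{\left(-173\right) \left(-207\right)}{-9398} - \frac{6433}{12913} = 35811 \left(- \frac{1}{9398}\right) - \frac{6433}{12913} = - \frac{35811}{9398} - \frac{6433}{12913} = - \frac{14132021}{3279902}$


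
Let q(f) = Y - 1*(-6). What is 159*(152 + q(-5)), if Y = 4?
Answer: 25758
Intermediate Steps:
q(f) = 10 (q(f) = 4 - 1*(-6) = 4 + 6 = 10)
159*(152 + q(-5)) = 159*(152 + 10) = 159*162 = 25758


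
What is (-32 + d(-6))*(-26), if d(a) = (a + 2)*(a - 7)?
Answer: -520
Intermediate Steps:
d(a) = (-7 + a)*(2 + a) (d(a) = (2 + a)*(-7 + a) = (-7 + a)*(2 + a))
(-32 + d(-6))*(-26) = (-32 + (-14 + (-6)**2 - 5*(-6)))*(-26) = (-32 + (-14 + 36 + 30))*(-26) = (-32 + 52)*(-26) = 20*(-26) = -520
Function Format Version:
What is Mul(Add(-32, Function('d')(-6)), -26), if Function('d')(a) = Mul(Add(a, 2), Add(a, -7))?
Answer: -520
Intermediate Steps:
Function('d')(a) = Mul(Add(-7, a), Add(2, a)) (Function('d')(a) = Mul(Add(2, a), Add(-7, a)) = Mul(Add(-7, a), Add(2, a)))
Mul(Add(-32, Function('d')(-6)), -26) = Mul(Add(-32, Add(-14, Pow(-6, 2), Mul(-5, -6))), -26) = Mul(Add(-32, Add(-14, 36, 30)), -26) = Mul(Add(-32, 52), -26) = Mul(20, -26) = -520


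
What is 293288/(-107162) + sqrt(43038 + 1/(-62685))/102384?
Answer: -146644/53581 + sqrt(18790434906985)/2139313680 ≈ -2.7348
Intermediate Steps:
293288/(-107162) + sqrt(43038 + 1/(-62685))/102384 = 293288*(-1/107162) + sqrt(43038 - 1/62685)*(1/102384) = -146644/53581 + sqrt(2697837029/62685)*(1/102384) = -146644/53581 + (sqrt(18790434906985)/20895)*(1/102384) = -146644/53581 + sqrt(18790434906985)/2139313680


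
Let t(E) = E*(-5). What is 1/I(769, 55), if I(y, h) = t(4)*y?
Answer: -1/15380 ≈ -6.5019e-5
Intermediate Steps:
t(E) = -5*E
I(y, h) = -20*y (I(y, h) = (-5*4)*y = -20*y)
1/I(769, 55) = 1/(-20*769) = 1/(-15380) = -1/15380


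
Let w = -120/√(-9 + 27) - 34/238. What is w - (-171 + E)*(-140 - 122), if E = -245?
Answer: -762945/7 - 20*√2 ≈ -1.0902e+5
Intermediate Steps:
w = -⅐ - 20*√2 (w = -120*√2/6 - 34*1/238 = -120*√2/6 - ⅐ = -20*√2 - ⅐ = -⅐ - 20*√2 ≈ -28.427)
w - (-171 + E)*(-140 - 122) = (-⅐ - 20*√2) - (-171 - 245)*(-140 - 122) = (-⅐ - 20*√2) - (-416)*(-262) = (-⅐ - 20*√2) - 1*108992 = (-⅐ - 20*√2) - 108992 = -762945/7 - 20*√2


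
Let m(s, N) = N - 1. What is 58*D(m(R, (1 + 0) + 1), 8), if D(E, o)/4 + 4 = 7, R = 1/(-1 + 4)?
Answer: 696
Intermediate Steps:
R = ⅓ (R = 1/3 = ⅓ ≈ 0.33333)
m(s, N) = -1 + N
D(E, o) = 12 (D(E, o) = -16 + 4*7 = -16 + 28 = 12)
58*D(m(R, (1 + 0) + 1), 8) = 58*12 = 696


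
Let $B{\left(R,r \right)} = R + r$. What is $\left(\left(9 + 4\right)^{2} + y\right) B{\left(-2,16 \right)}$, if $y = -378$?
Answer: $-2926$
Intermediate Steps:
$\left(\left(9 + 4\right)^{2} + y\right) B{\left(-2,16 \right)} = \left(\left(9 + 4\right)^{2} - 378\right) \left(-2 + 16\right) = \left(13^{2} - 378\right) 14 = \left(169 - 378\right) 14 = \left(-209\right) 14 = -2926$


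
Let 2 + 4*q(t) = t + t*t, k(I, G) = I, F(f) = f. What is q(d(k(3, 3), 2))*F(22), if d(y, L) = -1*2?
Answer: 0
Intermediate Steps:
d(y, L) = -2
q(t) = -1/2 + t/4 + t**2/4 (q(t) = -1/2 + (t + t*t)/4 = -1/2 + (t + t**2)/4 = -1/2 + (t/4 + t**2/4) = -1/2 + t/4 + t**2/4)
q(d(k(3, 3), 2))*F(22) = (-1/2 + (1/4)*(-2) + (1/4)*(-2)**2)*22 = (-1/2 - 1/2 + (1/4)*4)*22 = (-1/2 - 1/2 + 1)*22 = 0*22 = 0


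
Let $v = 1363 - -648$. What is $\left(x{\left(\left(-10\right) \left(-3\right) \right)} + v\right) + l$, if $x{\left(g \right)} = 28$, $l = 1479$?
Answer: $3518$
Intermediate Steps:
$v = 2011$ ($v = 1363 + 648 = 2011$)
$\left(x{\left(\left(-10\right) \left(-3\right) \right)} + v\right) + l = \left(28 + 2011\right) + 1479 = 2039 + 1479 = 3518$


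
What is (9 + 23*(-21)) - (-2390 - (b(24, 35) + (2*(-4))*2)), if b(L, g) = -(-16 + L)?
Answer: 1892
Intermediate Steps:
b(L, g) = 16 - L
(9 + 23*(-21)) - (-2390 - (b(24, 35) + (2*(-4))*2)) = (9 + 23*(-21)) - (-2390 - ((16 - 1*24) + (2*(-4))*2)) = (9 - 483) - (-2390 - ((16 - 24) - 8*2)) = -474 - (-2390 - (-8 - 16)) = -474 - (-2390 - 1*(-24)) = -474 - (-2390 + 24) = -474 - 1*(-2366) = -474 + 2366 = 1892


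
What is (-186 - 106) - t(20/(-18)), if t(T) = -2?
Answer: -290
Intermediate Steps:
(-186 - 106) - t(20/(-18)) = (-186 - 106) - 1*(-2) = -292 + 2 = -290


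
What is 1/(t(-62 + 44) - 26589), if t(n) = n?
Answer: -1/26607 ≈ -3.7584e-5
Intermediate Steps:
1/(t(-62 + 44) - 26589) = 1/((-62 + 44) - 26589) = 1/(-18 - 26589) = 1/(-26607) = -1/26607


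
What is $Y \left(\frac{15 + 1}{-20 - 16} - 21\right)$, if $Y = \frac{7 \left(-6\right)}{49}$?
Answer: $\frac{386}{21} \approx 18.381$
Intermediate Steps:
$Y = - \frac{6}{7}$ ($Y = \left(-42\right) \frac{1}{49} = - \frac{6}{7} \approx -0.85714$)
$Y \left(\frac{15 + 1}{-20 - 16} - 21\right) = - \frac{6 \left(\frac{15 + 1}{-20 - 16} - 21\right)}{7} = - \frac{6 \left(\frac{16}{-36} - 21\right)}{7} = - \frac{6 \left(16 \left(- \frac{1}{36}\right) - 21\right)}{7} = - \frac{6 \left(- \frac{4}{9} - 21\right)}{7} = \left(- \frac{6}{7}\right) \left(- \frac{193}{9}\right) = \frac{386}{21}$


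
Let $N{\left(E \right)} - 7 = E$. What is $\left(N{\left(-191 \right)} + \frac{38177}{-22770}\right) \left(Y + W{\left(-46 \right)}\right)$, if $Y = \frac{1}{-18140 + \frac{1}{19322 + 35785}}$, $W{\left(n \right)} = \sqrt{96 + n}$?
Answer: $\frac{25887168411}{2529091676870} - \frac{4227857 \sqrt{2}}{4554} \approx -1312.9$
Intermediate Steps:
$N{\left(E \right)} = 7 + E$
$Y = - \frac{55107}{999640979}$ ($Y = \frac{1}{-18140 + \frac{1}{55107}} = \frac{1}{- \frac{999640979}{55107}} = - \frac{55107}{999640979} \approx -5.5127 \cdot 10^{-5}$)
$\left(N{\left(-191 \right)} + \frac{38177}{-22770}\right) \left(Y + W{\left(-46 \right)}\right) = \left(\left(7 - 191\right) + \frac{38177}{-22770}\right) \left(- \frac{55107}{999640979} + \sqrt{96 - 46}\right) = \left(-184 + 38177 \left(- \frac{1}{22770}\right)\right) \left(- \frac{55107}{999640979} + \sqrt{50}\right) = \left(-184 - \frac{38177}{22770}\right) \left(- \frac{55107}{999640979} + 5 \sqrt{2}\right) = - \frac{4227857 \left(- \frac{55107}{999640979} + 5 \sqrt{2}\right)}{22770} = \frac{25887168411}{2529091676870} - \frac{4227857 \sqrt{2}}{4554}$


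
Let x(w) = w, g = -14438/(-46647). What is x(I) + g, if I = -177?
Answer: -8242081/46647 ≈ -176.69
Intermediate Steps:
g = 14438/46647 (g = -14438*(-1/46647) = 14438/46647 ≈ 0.30952)
x(I) + g = -177 + 14438/46647 = -8242081/46647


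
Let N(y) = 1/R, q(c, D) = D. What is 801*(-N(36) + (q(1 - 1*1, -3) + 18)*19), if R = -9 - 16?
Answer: 5707926/25 ≈ 2.2832e+5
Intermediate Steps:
R = -25
N(y) = -1/25 (N(y) = 1/(-25) = -1/25)
801*(-N(36) + (q(1 - 1*1, -3) + 18)*19) = 801*(-1*(-1/25) + (-3 + 18)*19) = 801*(1/25 + 15*19) = 801*(1/25 + 285) = 801*(7126/25) = 5707926/25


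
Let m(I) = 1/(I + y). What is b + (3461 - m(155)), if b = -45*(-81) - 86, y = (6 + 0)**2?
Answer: 1340819/191 ≈ 7020.0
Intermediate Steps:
y = 36 (y = 6**2 = 36)
b = 3559 (b = 3645 - 86 = 3559)
m(I) = 1/(36 + I) (m(I) = 1/(I + 36) = 1/(36 + I))
b + (3461 - m(155)) = 3559 + (3461 - 1/(36 + 155)) = 3559 + (3461 - 1/191) = 3559 + 661050/191 = 1340819/191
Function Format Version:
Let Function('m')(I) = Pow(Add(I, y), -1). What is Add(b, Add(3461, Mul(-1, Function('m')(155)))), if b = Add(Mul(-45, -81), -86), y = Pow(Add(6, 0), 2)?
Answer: Rational(1340819, 191) ≈ 7020.0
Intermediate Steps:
y = 36 (y = Pow(6, 2) = 36)
b = 3559 (b = Add(3645, -86) = 3559)
Function('m')(I) = Pow(Add(36, I), -1) (Function('m')(I) = Pow(Add(I, 36), -1) = Pow(Add(36, I), -1))
Add(b, Add(3461, Mul(-1, Function('m')(155)))) = Add(3559, Add(3461, Mul(-1, Pow(Add(36, 155), -1)))) = Add(3559, Add(3461, Mul(-1, Pow(191, -1)))) = Add(3559, Add(3461, Mul(-1, Rational(1, 191)))) = Add(3559, Add(3461, Rational(-1, 191))) = Add(3559, Rational(661050, 191)) = Rational(1340819, 191)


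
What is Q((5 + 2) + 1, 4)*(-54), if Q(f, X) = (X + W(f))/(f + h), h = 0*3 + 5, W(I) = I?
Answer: -648/13 ≈ -49.846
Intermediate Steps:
h = 5 (h = 0 + 5 = 5)
Q(f, X) = (X + f)/(5 + f) (Q(f, X) = (X + f)/(f + 5) = (X + f)/(5 + f))
Q((5 + 2) + 1, 4)*(-54) = ((4 + ((5 + 2) + 1))/(5 + ((5 + 2) + 1)))*(-54) = ((4 + (7 + 1))/(5 + (7 + 1)))*(-54) = ((4 + 8)/(5 + 8))*(-54) = (12/13)*(-54) = -648/13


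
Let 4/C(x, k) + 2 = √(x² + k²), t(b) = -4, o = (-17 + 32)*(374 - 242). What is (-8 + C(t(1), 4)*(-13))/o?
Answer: -41/6930 - 13*√2/3465 ≈ -0.011222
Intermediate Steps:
o = 1980 (o = 15*132 = 1980)
C(x, k) = 4/(-2 + √(k² + x²)) (C(x, k) = 4/(-2 + √(x² + k²)) = 4/(-2 + √(k² + x²)))
(-8 + C(t(1), 4)*(-13))/o = (-8 + (4/(-2 + √(4² + (-4)²)))*(-13))/1980 = (-8 + (4/(-2 + √(16 + 16)))*(-13))*(1/1980) = (-8 + (4/(-2 + √32))*(-13))*(1/1980) = (-8 + (4/(-2 + 4*√2))*(-13))*(1/1980) = (-8 - 52/(-2 + 4*√2))*(1/1980) = -2/495 - 13/(495*(-2 + 4*√2))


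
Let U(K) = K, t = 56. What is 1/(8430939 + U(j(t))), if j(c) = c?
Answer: 1/8430995 ≈ 1.1861e-7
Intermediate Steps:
1/(8430939 + U(j(t))) = 1/(8430939 + 56) = 1/8430995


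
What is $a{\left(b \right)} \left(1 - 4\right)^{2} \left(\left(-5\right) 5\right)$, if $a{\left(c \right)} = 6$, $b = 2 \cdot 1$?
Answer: $-1350$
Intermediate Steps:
$b = 2$
$a{\left(b \right)} \left(1 - 4\right)^{2} \left(\left(-5\right) 5\right) = 6 \left(1 - 4\right)^{2} \left(\left(-5\right) 5\right) = 6 \left(-3\right)^{2} \left(-25\right) = 6 \cdot 9 \left(-25\right) = 54 \left(-25\right) = -1350$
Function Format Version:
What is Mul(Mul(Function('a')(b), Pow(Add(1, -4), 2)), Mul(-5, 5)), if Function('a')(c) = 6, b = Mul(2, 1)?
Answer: -1350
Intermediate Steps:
b = 2
Mul(Mul(Function('a')(b), Pow(Add(1, -4), 2)), Mul(-5, 5)) = Mul(Mul(6, Pow(Add(1, -4), 2)), Mul(-5, 5)) = Mul(Mul(6, Pow(-3, 2)), -25) = Mul(Mul(6, 9), -25) = Mul(54, -25) = -1350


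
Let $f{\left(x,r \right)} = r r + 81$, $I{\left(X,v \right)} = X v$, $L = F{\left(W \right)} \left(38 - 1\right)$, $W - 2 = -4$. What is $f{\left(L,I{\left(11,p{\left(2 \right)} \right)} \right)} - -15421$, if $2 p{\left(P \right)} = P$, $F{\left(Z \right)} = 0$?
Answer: $15623$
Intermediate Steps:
$W = -2$ ($W = 2 - 4 = -2$)
$p{\left(P \right)} = \frac{P}{2}$
$L = 0$ ($L = 0 \left(38 - 1\right) = 0 \cdot 37 = 0$)
$f{\left(x,r \right)} = 81 + r^{2}$ ($f{\left(x,r \right)} = r^{2} + 81 = 81 + r^{2}$)
$f{\left(L,I{\left(11,p{\left(2 \right)} \right)} \right)} - -15421 = \left(81 + \left(11 \cdot \frac{1}{2} \cdot 2\right)^{2}\right) - -15421 = \left(81 + \left(11 \cdot 1\right)^{2}\right) + 15421 = \left(81 + 11^{2}\right) + 15421 = \left(81 + 121\right) + 15421 = 202 + 15421 = 15623$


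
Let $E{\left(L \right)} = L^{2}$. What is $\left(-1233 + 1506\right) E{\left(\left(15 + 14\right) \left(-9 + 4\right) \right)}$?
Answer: $5739825$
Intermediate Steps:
$\left(-1233 + 1506\right) E{\left(\left(15 + 14\right) \left(-9 + 4\right) \right)} = \left(-1233 + 1506\right) \left(\left(15 + 14\right) \left(-9 + 4\right)\right)^{2} = 273 \left(29 \left(-5\right)\right)^{2} = 273 \left(-145\right)^{2} = 273 \cdot 21025 = 5739825$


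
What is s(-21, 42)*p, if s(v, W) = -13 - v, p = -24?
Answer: -192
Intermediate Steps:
s(-21, 42)*p = (-13 - 1*(-21))*(-24) = (-13 + 21)*(-24) = 8*(-24) = -192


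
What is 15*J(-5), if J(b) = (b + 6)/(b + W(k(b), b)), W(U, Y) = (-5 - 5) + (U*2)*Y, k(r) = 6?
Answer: -⅕ ≈ -0.20000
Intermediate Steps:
W(U, Y) = -10 + 2*U*Y (W(U, Y) = -10 + (2*U)*Y = -10 + 2*U*Y)
J(b) = (6 + b)/(-10 + 13*b) (J(b) = (b + 6)/(b + (-10 + 2*6*b)) = (6 + b)/(b + (-10 + 12*b)) = (6 + b)/(-10 + 13*b))
15*J(-5) = 15*((6 - 5)/(-10 + 13*(-5))) = 15*(1/(-10 - 65)) = 15*(1/(-75)) = 15*(-1/75*1) = 15*(-1/75) = -⅕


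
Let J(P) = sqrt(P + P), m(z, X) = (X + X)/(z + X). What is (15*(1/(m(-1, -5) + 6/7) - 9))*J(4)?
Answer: -13680*sqrt(2)/53 ≈ -365.03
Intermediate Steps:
m(z, X) = 2*X/(X + z) (m(z, X) = (2*X)/(X + z) = 2*X/(X + z))
J(P) = sqrt(2)*sqrt(P) (J(P) = sqrt(2*P) = sqrt(2)*sqrt(P))
(15*(1/(m(-1, -5) + 6/7) - 9))*J(4) = (15*(1/(2*(-5)/(-5 - 1) + 6/7) - 9))*(sqrt(2)*sqrt(4)) = (15*(1/(2*(-5)/(-6) + 6*(1/7)) - 9))*(sqrt(2)*2) = (15*(1/(2*(-5)*(-1/6) + 6/7) - 9))*(2*sqrt(2)) = (15*(1/(5/3 + 6/7) - 9))*(2*sqrt(2)) = (15*(1/(53/21) - 9))*(2*sqrt(2)) = (15*(21/53 - 9))*(2*sqrt(2)) = (15*(-456/53))*(2*sqrt(2)) = -13680*sqrt(2)/53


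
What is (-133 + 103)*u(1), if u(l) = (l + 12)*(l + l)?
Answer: -780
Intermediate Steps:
u(l) = 2*l*(12 + l) (u(l) = (12 + l)*(2*l) = 2*l*(12 + l))
(-133 + 103)*u(1) = (-133 + 103)*(2*1*(12 + 1)) = -60*13 = -30*26 = -780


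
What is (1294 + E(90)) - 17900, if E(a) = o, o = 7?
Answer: -16599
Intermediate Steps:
E(a) = 7
(1294 + E(90)) - 17900 = (1294 + 7) - 17900 = 1301 - 17900 = -16599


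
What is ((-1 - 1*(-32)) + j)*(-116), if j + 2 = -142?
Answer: 13108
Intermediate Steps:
j = -144 (j = -2 - 142 = -144)
((-1 - 1*(-32)) + j)*(-116) = ((-1 - 1*(-32)) - 144)*(-116) = ((-1 + 32) - 144)*(-116) = (31 - 144)*(-116) = -113*(-116) = 13108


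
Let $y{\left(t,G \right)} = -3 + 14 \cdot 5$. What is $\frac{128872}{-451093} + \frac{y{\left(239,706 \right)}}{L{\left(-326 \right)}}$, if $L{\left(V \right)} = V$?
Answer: $- \frac{72235503}{147056318} \approx -0.49121$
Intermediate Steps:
$y{\left(t,G \right)} = 67$ ($y{\left(t,G \right)} = -3 + 70 = 67$)
$\frac{128872}{-451093} + \frac{y{\left(239,706 \right)}}{L{\left(-326 \right)}} = \frac{128872}{-451093} + \frac{67}{-326} = 128872 \left(- \frac{1}{451093}\right) + 67 \left(- \frac{1}{326}\right) = - \frac{128872}{451093} - \frac{67}{326} = - \frac{72235503}{147056318}$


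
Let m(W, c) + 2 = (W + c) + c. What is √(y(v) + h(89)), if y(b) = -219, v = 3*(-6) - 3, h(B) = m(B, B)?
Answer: √46 ≈ 6.7823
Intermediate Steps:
m(W, c) = -2 + W + 2*c (m(W, c) = -2 + ((W + c) + c) = -2 + (W + 2*c) = -2 + W + 2*c)
h(B) = -2 + 3*B (h(B) = -2 + B + 2*B = -2 + 3*B)
v = -21 (v = -18 - 3 = -21)
√(y(v) + h(89)) = √(-219 + (-2 + 3*89)) = √(-219 + (-2 + 267)) = √(-219 + 265) = √46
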